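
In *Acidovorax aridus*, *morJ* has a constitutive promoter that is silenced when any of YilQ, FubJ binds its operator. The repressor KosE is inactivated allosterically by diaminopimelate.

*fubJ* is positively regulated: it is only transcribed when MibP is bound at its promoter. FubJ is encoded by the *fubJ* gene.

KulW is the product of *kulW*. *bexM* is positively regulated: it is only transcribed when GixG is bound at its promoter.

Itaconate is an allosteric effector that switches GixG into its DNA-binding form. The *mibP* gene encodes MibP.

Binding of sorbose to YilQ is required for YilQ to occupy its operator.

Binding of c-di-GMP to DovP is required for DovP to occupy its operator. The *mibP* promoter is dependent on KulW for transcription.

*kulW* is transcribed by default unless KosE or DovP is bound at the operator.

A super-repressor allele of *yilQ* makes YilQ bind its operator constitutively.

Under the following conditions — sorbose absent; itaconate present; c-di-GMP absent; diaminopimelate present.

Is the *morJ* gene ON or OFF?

OFF

YilQ is constitutively active in this strain.
Diaminopimelate is present, so KosE is inactive.
c-di-GMP is absent, so DovP is inactive.
With no repressor bound, *kulW* is transcribed.
So KulW is produced and active.
No repressor is bound and KulW is active, so *mibP* is transcribed.
So MibP is produced and active.
No repressor is bound and MibP is active, so *fubJ* is transcribed.
So FubJ is produced and active.
With repressor YilQ bound, *morJ* is not transcribed.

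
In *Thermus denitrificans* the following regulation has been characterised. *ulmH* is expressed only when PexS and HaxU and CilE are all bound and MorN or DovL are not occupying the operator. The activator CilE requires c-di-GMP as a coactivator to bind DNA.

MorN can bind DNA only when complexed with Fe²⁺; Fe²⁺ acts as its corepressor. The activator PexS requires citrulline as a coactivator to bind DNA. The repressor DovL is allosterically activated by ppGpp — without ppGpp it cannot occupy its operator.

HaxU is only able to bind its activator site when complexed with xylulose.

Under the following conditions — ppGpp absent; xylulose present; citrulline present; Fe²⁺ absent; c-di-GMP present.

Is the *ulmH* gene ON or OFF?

ON

Citrulline is present, so PexS is active.
Xylulose is present, so HaxU is active.
Fe²⁺ is absent, so MorN is inactive.
c-di-GMP is present, so CilE is active.
ppGpp is absent, so DovL is inactive.
No repressor is bound and PexS and HaxU and CilE are active, so *ulmH* is transcribed.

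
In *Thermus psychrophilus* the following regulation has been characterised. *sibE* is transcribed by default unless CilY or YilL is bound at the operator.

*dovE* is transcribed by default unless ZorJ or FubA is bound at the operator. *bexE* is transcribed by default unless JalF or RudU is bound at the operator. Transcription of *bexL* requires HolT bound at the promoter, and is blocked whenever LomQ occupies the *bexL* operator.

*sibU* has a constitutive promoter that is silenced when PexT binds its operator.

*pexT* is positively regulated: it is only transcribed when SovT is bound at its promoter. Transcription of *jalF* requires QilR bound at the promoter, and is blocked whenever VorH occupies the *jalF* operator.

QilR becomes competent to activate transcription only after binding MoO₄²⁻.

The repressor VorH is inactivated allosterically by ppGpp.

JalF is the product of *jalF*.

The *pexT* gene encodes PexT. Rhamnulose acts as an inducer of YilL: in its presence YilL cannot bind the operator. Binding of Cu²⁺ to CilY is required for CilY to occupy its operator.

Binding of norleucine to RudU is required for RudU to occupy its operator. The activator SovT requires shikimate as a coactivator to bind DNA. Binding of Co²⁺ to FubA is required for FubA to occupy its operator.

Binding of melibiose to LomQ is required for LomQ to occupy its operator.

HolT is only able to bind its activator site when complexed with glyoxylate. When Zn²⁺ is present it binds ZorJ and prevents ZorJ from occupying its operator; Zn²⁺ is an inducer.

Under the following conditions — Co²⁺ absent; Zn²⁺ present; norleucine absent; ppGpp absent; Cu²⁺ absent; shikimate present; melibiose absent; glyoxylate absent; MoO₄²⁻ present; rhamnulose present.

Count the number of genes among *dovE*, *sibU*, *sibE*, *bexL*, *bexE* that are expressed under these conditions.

Zn²⁺ is present, so ZorJ is inactive.
Co²⁺ is absent, so FubA is inactive.
With no repressor bound, *dovE* is transcribed.
→ *dovE* is ON.
Shikimate is present, so SovT is active.
No repressor is bound and SovT is active, so *pexT* is transcribed.
So PexT is produced and active.
With repressor PexT bound, *sibU* is not transcribed.
→ *sibU* is OFF.
Cu²⁺ is absent, so CilY is inactive.
Rhamnulose is present, so YilL is inactive.
With no repressor bound, *sibE* is transcribed.
→ *sibE* is ON.
Glyoxylate is absent, so HolT is inactive.
Melibiose is absent, so LomQ is inactive.
Required activator HolT is absent, so *bexL* is not transcribed.
→ *bexL* is OFF.
MoO₄²⁻ is present, so QilR is active.
ppGpp is absent, so VorH is active.
With repressor VorH bound, *jalF* is not transcribed.
So JalF is not produced.
Norleucine is absent, so RudU is inactive.
With no repressor bound, *bexE* is transcribed.
→ *bexE* is ON.
3 of the 5 genes are transcribed.

3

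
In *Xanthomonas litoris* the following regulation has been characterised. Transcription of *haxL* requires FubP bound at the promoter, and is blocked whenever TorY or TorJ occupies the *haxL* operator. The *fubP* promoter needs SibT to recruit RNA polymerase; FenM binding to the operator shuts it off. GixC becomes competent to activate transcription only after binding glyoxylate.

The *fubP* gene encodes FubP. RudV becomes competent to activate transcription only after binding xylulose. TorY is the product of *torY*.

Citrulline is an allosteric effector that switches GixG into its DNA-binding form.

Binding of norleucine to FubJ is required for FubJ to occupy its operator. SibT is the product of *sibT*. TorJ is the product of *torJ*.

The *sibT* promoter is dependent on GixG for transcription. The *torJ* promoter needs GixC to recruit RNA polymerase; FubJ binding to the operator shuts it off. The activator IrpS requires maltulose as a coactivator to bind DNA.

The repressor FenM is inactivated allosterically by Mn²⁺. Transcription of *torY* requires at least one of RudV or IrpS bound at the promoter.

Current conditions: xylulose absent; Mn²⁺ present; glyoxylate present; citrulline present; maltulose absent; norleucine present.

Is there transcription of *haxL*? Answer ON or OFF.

Citrulline is present, so GixG is active.
No repressor is bound and GixG is active, so *sibT* is transcribed.
So SibT is produced and active.
Mn²⁺ is present, so FenM is inactive.
No repressor is bound and SibT is active, so *fubP* is transcribed.
So FubP is produced and active.
Xylulose is absent, so RudV is inactive.
Maltulose is absent, so IrpS is inactive.
No activator is available at the *torY* promoter, so *torY* is not transcribed.
So TorY is not produced.
Glyoxylate is present, so GixC is active.
Norleucine is present, so FubJ is active.
With repressor FubJ bound, *torJ* is not transcribed.
So TorJ is not produced.
No repressor is bound and FubP is active, so *haxL* is transcribed.

ON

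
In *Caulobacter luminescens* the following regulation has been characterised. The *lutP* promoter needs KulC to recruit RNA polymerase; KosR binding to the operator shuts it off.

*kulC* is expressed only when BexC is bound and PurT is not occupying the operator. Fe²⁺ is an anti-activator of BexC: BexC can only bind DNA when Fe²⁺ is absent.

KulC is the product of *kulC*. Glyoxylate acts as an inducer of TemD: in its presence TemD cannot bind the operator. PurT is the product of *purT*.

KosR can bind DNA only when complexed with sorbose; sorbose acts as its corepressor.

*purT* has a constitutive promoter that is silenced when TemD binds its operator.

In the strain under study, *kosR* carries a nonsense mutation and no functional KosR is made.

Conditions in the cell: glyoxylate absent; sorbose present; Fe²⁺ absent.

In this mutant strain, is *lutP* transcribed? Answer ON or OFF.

Fe²⁺ is absent, so BexC is active.
Glyoxylate is absent, so TemD is active.
With repressor TemD bound, *purT* is not transcribed.
So PurT is not produced.
No repressor is bound and BexC is active, so *kulC* is transcribed.
So KulC is produced and active.
KosR is non-functional in this strain, so it has no effect.
No repressor is bound and KulC is active, so *lutP* is transcribed.

ON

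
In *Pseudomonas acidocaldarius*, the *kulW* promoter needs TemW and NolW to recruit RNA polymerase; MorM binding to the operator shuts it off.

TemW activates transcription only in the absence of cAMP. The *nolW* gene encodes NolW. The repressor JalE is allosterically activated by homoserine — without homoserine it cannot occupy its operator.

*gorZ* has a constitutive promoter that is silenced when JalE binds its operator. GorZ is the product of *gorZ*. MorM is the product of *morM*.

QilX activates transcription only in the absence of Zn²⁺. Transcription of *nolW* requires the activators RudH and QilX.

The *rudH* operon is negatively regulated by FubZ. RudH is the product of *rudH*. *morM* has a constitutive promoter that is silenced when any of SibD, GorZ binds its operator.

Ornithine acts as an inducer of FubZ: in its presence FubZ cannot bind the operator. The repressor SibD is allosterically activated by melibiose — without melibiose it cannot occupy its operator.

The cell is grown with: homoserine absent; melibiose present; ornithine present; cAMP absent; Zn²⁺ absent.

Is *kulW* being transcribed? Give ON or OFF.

cAMP is absent, so TemW is active.
Melibiose is present, so SibD is active.
Homoserine is absent, so JalE is inactive.
With no repressor bound, *gorZ* is transcribed.
So GorZ is produced and active.
With repressor SibD bound, *morM* is not transcribed.
So MorM is not produced.
Ornithine is present, so FubZ is inactive.
With no repressor bound, *rudH* is transcribed.
So RudH is produced and active.
Zn²⁺ is absent, so QilX is active.
No repressor is bound and RudH and QilX are active, so *nolW* is transcribed.
So NolW is produced and active.
No repressor is bound and TemW and NolW are active, so *kulW* is transcribed.

ON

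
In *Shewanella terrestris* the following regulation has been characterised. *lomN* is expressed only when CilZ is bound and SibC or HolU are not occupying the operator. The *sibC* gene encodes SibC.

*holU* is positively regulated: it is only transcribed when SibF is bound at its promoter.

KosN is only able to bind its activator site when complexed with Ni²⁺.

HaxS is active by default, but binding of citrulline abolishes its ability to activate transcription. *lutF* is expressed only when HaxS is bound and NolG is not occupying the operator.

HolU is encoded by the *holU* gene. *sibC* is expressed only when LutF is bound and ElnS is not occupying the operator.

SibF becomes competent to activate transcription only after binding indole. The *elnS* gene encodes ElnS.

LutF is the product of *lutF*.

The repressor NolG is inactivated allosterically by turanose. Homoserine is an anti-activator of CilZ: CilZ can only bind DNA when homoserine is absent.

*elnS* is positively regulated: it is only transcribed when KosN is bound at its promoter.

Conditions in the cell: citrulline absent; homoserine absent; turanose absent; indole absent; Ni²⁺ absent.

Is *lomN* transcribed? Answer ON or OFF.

ON

Ni²⁺ is absent, so KosN is inactive.
Required activator KosN is absent, so *elnS* is not transcribed.
So ElnS is not produced.
Citrulline is absent, so HaxS is active.
Turanose is absent, so NolG is active.
With repressor NolG bound, *lutF* is not transcribed.
So LutF is not produced.
Required activator LutF is absent, so *sibC* is not transcribed.
So SibC is not produced.
Indole is absent, so SibF is inactive.
Required activator SibF is absent, so *holU* is not transcribed.
So HolU is not produced.
Homoserine is absent, so CilZ is active.
No repressor is bound and CilZ is active, so *lomN* is transcribed.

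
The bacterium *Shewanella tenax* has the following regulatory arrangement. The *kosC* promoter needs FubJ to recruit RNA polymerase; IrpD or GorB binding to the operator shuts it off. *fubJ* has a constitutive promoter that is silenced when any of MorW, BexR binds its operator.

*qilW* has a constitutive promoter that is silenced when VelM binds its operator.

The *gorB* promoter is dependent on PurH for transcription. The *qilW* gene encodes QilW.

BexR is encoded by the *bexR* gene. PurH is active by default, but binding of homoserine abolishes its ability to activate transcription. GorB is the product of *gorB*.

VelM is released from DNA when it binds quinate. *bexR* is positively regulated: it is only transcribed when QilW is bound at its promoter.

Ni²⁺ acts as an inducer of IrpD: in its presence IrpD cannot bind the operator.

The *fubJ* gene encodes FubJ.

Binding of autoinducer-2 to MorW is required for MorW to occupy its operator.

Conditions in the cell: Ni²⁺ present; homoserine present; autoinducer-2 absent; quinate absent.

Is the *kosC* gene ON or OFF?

ON

Autoinducer-2 is absent, so MorW is inactive.
Quinate is absent, so VelM is active.
With repressor VelM bound, *qilW* is not transcribed.
So QilW is not produced.
Required activator QilW is absent, so *bexR* is not transcribed.
So BexR is not produced.
With no repressor bound, *fubJ* is transcribed.
So FubJ is produced and active.
Ni²⁺ is present, so IrpD is inactive.
Homoserine is present, so PurH is inactive.
Required activator PurH is absent, so *gorB* is not transcribed.
So GorB is not produced.
No repressor is bound and FubJ is active, so *kosC* is transcribed.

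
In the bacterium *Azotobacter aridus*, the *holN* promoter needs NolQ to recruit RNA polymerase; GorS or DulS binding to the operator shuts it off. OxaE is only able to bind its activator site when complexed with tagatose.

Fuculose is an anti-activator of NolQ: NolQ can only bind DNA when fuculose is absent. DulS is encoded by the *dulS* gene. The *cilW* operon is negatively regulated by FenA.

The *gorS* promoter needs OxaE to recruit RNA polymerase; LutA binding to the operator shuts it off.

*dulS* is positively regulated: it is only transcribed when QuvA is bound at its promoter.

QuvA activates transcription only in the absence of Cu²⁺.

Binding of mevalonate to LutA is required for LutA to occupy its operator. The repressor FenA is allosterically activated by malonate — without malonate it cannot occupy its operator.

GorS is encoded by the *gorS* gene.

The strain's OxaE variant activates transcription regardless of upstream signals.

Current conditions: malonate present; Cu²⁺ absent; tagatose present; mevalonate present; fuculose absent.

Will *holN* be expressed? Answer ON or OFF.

Fuculose is absent, so NolQ is active.
OxaE is constitutively active in this strain.
Mevalonate is present, so LutA is active.
With repressor LutA bound, *gorS* is not transcribed.
So GorS is not produced.
Cu²⁺ is absent, so QuvA is active.
No repressor is bound and QuvA is active, so *dulS* is transcribed.
So DulS is produced and active.
With repressor DulS bound, *holN* is not transcribed.

OFF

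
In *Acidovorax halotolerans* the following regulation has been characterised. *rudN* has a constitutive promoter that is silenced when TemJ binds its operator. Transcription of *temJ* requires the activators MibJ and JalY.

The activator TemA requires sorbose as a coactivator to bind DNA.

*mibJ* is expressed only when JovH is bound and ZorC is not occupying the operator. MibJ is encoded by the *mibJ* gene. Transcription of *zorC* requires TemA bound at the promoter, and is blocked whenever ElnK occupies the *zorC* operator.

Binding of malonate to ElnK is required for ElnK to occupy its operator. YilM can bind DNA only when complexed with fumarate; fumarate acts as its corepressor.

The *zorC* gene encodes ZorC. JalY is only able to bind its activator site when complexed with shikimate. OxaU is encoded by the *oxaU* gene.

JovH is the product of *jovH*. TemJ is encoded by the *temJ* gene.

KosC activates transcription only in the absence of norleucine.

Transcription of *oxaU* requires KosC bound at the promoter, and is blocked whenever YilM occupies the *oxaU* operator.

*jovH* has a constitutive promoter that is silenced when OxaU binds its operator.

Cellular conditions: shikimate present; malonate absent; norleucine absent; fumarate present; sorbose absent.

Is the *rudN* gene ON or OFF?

OFF

Norleucine is absent, so KosC is active.
Fumarate is present, so YilM is active.
With repressor YilM bound, *oxaU* is not transcribed.
So OxaU is not produced.
With no repressor bound, *jovH* is transcribed.
So JovH is produced and active.
Malonate is absent, so ElnK is inactive.
Sorbose is absent, so TemA is inactive.
Required activator TemA is absent, so *zorC* is not transcribed.
So ZorC is not produced.
No repressor is bound and JovH is active, so *mibJ* is transcribed.
So MibJ is produced and active.
Shikimate is present, so JalY is active.
No repressor is bound and MibJ and JalY are active, so *temJ* is transcribed.
So TemJ is produced and active.
With repressor TemJ bound, *rudN* is not transcribed.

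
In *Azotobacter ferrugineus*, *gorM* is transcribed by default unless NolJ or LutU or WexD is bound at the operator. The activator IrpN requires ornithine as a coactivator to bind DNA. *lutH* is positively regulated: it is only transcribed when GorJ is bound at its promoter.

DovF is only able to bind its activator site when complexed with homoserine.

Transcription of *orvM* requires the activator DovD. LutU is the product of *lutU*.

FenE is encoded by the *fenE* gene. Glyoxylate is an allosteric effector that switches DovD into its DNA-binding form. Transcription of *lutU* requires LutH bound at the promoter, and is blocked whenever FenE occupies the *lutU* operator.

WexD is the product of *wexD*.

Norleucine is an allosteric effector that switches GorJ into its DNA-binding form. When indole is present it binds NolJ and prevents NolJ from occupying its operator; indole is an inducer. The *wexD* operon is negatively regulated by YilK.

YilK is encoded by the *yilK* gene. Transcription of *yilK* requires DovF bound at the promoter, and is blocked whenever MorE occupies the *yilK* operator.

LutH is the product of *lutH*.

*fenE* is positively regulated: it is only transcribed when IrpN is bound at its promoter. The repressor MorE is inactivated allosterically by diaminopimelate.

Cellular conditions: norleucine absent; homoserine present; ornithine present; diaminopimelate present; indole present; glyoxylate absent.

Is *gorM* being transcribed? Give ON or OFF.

ON

Indole is present, so NolJ is inactive.
Ornithine is present, so IrpN is active.
No repressor is bound and IrpN is active, so *fenE* is transcribed.
So FenE is produced and active.
Norleucine is absent, so GorJ is inactive.
Required activator GorJ is absent, so *lutH* is not transcribed.
So LutH is not produced.
With repressor FenE bound, *lutU* is not transcribed.
So LutU is not produced.
Diaminopimelate is present, so MorE is inactive.
Homoserine is present, so DovF is active.
No repressor is bound and DovF is active, so *yilK* is transcribed.
So YilK is produced and active.
With repressor YilK bound, *wexD* is not transcribed.
So WexD is not produced.
With no repressor bound, *gorM* is transcribed.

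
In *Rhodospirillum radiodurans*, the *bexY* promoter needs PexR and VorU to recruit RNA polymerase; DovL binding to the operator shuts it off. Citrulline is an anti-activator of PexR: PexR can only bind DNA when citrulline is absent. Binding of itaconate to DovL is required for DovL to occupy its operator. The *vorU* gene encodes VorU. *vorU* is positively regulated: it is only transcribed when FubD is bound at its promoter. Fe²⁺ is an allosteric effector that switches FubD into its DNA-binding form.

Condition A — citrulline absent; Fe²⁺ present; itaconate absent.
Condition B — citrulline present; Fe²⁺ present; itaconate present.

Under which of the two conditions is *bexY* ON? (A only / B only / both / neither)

A only

Condition A:
Citrulline is absent, so PexR is active.
Fe²⁺ is present, so FubD is active.
No repressor is bound and FubD is active, so *vorU* is transcribed.
So VorU is produced and active.
Itaconate is absent, so DovL is inactive.
No repressor is bound and PexR and VorU are active, so *bexY* is transcribed.
→ *bexY* is ON in A.
Condition B:
Citrulline is present, so PexR is inactive.
Fe²⁺ is present, so FubD is active.
No repressor is bound and FubD is active, so *vorU* is transcribed.
So VorU is produced and active.
Itaconate is present, so DovL is active.
With repressor DovL bound, *bexY* is not transcribed.
→ *bexY* is OFF in B.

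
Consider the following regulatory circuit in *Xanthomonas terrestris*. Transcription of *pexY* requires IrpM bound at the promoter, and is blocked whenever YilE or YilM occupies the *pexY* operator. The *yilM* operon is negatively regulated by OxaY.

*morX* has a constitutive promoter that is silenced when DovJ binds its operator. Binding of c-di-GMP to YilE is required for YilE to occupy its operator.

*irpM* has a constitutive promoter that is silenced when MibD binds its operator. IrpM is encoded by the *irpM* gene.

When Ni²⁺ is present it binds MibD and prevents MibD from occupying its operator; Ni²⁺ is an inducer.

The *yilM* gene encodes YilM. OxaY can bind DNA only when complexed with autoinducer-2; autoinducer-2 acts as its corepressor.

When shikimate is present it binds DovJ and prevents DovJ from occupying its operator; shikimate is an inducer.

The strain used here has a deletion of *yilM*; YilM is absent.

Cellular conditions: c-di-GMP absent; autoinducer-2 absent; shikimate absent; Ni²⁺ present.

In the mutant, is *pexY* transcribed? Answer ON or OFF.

c-di-GMP is absent, so YilE is inactive.
YilM is non-functional in this strain, so it has no effect.
Ni²⁺ is present, so MibD is inactive.
With no repressor bound, *irpM* is transcribed.
So IrpM is produced and active.
No repressor is bound and IrpM is active, so *pexY* is transcribed.

ON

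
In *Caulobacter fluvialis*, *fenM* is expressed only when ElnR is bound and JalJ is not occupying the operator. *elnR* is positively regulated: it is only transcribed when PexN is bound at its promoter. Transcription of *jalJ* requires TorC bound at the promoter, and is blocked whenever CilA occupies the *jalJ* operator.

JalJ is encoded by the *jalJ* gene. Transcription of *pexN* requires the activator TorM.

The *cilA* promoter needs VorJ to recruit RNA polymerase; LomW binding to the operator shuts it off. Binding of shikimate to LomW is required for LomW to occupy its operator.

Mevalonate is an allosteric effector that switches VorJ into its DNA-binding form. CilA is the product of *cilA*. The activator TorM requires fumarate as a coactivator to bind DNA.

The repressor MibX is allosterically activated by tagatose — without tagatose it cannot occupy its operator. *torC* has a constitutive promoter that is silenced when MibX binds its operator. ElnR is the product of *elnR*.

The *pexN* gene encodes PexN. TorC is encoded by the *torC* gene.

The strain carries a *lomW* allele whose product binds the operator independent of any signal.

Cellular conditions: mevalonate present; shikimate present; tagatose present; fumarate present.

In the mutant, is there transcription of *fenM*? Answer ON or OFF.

Mevalonate is present, so VorJ is active.
LomW is constitutively active in this strain.
With repressor LomW bound, *cilA* is not transcribed.
So CilA is not produced.
Tagatose is present, so MibX is active.
With repressor MibX bound, *torC* is not transcribed.
So TorC is not produced.
Required activator TorC is absent, so *jalJ* is not transcribed.
So JalJ is not produced.
Fumarate is present, so TorM is active.
No repressor is bound and TorM is active, so *pexN* is transcribed.
So PexN is produced and active.
No repressor is bound and PexN is active, so *elnR* is transcribed.
So ElnR is produced and active.
No repressor is bound and ElnR is active, so *fenM* is transcribed.

ON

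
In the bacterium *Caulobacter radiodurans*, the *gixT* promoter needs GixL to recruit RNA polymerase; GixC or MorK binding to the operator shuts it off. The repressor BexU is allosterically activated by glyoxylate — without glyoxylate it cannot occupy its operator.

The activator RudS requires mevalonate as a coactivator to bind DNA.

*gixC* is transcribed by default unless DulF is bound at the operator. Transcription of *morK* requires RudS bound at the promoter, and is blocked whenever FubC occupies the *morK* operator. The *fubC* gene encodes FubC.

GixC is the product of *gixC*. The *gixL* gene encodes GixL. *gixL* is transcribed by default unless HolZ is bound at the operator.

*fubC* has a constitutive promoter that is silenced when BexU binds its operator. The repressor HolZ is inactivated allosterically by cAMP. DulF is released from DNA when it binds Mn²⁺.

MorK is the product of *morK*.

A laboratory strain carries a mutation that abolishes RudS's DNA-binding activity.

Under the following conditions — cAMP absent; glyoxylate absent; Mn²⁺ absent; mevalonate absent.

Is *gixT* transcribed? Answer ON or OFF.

OFF

Mn²⁺ is absent, so DulF is active.
With repressor DulF bound, *gixC* is not transcribed.
So GixC is not produced.
cAMP is absent, so HolZ is active.
With repressor HolZ bound, *gixL* is not transcribed.
So GixL is not produced.
RudS is non-functional in this strain, so it has no effect.
Glyoxylate is absent, so BexU is inactive.
With no repressor bound, *fubC* is transcribed.
So FubC is produced and active.
With repressor FubC bound, *morK* is not transcribed.
So MorK is not produced.
Required activator GixL is absent, so *gixT* is not transcribed.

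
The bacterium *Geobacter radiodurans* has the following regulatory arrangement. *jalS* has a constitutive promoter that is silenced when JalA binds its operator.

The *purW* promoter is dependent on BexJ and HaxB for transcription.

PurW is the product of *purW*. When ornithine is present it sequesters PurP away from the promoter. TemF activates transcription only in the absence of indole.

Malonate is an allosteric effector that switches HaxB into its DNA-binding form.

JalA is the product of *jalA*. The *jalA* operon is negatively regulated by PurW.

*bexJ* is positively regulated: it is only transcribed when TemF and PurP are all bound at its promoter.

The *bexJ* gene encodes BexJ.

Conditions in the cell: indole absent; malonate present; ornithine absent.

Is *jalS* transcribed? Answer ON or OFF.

Indole is absent, so TemF is active.
Ornithine is absent, so PurP is active.
No repressor is bound and TemF and PurP are active, so *bexJ* is transcribed.
So BexJ is produced and active.
Malonate is present, so HaxB is active.
No repressor is bound and BexJ and HaxB are active, so *purW* is transcribed.
So PurW is produced and active.
With repressor PurW bound, *jalA* is not transcribed.
So JalA is not produced.
With no repressor bound, *jalS* is transcribed.

ON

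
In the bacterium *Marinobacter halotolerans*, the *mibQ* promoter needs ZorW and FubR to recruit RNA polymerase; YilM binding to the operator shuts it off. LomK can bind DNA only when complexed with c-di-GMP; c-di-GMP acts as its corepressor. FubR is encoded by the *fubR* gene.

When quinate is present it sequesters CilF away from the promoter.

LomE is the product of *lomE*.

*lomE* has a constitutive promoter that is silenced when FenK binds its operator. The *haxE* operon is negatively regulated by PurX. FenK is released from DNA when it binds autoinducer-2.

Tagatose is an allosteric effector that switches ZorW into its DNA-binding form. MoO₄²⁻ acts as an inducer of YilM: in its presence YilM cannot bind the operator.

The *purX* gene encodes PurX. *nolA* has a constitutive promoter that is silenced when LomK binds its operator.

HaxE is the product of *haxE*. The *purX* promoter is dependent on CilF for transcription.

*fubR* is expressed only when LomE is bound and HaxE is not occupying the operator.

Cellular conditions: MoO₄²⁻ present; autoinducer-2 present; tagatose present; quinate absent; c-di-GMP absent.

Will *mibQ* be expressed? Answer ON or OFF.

ON

Tagatose is present, so ZorW is active.
MoO₄²⁻ is present, so YilM is inactive.
Quinate is absent, so CilF is active.
No repressor is bound and CilF is active, so *purX* is transcribed.
So PurX is produced and active.
With repressor PurX bound, *haxE* is not transcribed.
So HaxE is not produced.
Autoinducer-2 is present, so FenK is inactive.
With no repressor bound, *lomE* is transcribed.
So LomE is produced and active.
No repressor is bound and LomE is active, so *fubR* is transcribed.
So FubR is produced and active.
No repressor is bound and ZorW and FubR are active, so *mibQ* is transcribed.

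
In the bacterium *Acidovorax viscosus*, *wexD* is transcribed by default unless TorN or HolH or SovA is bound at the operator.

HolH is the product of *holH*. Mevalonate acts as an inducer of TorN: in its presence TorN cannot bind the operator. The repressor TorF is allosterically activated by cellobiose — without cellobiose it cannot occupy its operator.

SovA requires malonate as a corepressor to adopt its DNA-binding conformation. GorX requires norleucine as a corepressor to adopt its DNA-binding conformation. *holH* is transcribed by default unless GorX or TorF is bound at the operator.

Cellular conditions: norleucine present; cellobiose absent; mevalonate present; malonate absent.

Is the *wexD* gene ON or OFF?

Mevalonate is present, so TorN is inactive.
Norleucine is present, so GorX is active.
Cellobiose is absent, so TorF is inactive.
With repressor GorX bound, *holH* is not transcribed.
So HolH is not produced.
Malonate is absent, so SovA is inactive.
With no repressor bound, *wexD* is transcribed.

ON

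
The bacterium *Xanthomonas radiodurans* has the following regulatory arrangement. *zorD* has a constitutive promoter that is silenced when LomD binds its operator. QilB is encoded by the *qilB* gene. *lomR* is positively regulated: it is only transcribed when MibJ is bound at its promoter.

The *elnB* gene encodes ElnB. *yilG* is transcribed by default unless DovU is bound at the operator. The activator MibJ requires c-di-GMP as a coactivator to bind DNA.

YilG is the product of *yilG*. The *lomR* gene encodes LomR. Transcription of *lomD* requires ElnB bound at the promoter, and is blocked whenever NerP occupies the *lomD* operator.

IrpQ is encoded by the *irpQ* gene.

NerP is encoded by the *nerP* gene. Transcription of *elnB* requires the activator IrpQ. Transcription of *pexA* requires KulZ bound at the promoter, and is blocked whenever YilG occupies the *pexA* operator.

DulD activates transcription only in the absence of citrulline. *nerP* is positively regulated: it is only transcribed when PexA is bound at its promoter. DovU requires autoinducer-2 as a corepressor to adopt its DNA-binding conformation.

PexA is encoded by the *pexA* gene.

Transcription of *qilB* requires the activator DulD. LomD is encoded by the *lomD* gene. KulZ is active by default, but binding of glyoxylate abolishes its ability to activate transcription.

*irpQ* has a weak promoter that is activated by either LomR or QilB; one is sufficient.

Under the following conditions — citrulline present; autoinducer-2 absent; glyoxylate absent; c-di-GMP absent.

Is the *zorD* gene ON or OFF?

ON

c-di-GMP is absent, so MibJ is inactive.
Required activator MibJ is absent, so *lomR* is not transcribed.
So LomR is not produced.
Citrulline is present, so DulD is inactive.
Required activator DulD is absent, so *qilB* is not transcribed.
So QilB is not produced.
No activator is available at the *irpQ* promoter, so *irpQ* is not transcribed.
So IrpQ is not produced.
Required activator IrpQ is absent, so *elnB* is not transcribed.
So ElnB is not produced.
Autoinducer-2 is absent, so DovU is inactive.
With no repressor bound, *yilG* is transcribed.
So YilG is produced and active.
Glyoxylate is absent, so KulZ is active.
With repressor YilG bound, *pexA* is not transcribed.
So PexA is not produced.
Required activator PexA is absent, so *nerP* is not transcribed.
So NerP is not produced.
Required activator ElnB is absent, so *lomD* is not transcribed.
So LomD is not produced.
With no repressor bound, *zorD* is transcribed.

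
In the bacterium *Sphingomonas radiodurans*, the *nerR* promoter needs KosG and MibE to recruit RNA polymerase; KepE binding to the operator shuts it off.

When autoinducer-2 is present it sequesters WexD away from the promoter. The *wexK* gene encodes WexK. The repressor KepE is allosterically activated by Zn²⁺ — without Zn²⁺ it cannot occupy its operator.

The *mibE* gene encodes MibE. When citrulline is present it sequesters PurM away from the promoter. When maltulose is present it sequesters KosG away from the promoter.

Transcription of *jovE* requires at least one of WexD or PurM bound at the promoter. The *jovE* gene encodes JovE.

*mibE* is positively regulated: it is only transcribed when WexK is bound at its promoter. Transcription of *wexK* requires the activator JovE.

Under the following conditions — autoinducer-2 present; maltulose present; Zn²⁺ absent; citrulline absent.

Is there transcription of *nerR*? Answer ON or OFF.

OFF

Maltulose is present, so KosG is inactive.
Zn²⁺ is absent, so KepE is inactive.
Autoinducer-2 is present, so WexD is inactive.
Citrulline is absent, so PurM is active.
Activator PurM is present, so *jovE* is transcribed.
So JovE is produced and active.
No repressor is bound and JovE is active, so *wexK* is transcribed.
So WexK is produced and active.
No repressor is bound and WexK is active, so *mibE* is transcribed.
So MibE is produced and active.
Required activator KosG is absent, so *nerR* is not transcribed.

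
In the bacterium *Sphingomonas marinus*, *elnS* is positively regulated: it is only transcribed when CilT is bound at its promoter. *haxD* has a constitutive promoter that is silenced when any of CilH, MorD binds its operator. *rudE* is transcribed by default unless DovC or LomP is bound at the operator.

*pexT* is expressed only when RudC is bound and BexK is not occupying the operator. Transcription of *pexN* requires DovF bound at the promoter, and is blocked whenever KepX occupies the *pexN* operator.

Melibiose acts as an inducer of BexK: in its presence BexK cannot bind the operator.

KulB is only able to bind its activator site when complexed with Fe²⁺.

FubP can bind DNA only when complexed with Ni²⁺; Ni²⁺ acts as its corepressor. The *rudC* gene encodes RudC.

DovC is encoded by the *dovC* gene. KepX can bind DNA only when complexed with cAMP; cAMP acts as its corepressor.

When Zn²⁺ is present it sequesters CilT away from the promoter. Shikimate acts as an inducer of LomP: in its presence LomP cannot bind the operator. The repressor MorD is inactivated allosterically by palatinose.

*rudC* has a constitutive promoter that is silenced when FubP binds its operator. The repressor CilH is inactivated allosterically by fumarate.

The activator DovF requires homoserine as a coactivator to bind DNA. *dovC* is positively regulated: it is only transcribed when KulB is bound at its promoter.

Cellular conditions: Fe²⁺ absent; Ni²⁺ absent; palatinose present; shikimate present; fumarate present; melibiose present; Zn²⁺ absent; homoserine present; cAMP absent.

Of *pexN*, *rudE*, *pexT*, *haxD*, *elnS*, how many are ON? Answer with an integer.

cAMP is absent, so KepX is inactive.
Homoserine is present, so DovF is active.
No repressor is bound and DovF is active, so *pexN* is transcribed.
→ *pexN* is ON.
Fe²⁺ is absent, so KulB is inactive.
Required activator KulB is absent, so *dovC* is not transcribed.
So DovC is not produced.
Shikimate is present, so LomP is inactive.
With no repressor bound, *rudE* is transcribed.
→ *rudE* is ON.
Ni²⁺ is absent, so FubP is inactive.
With no repressor bound, *rudC* is transcribed.
So RudC is produced and active.
Melibiose is present, so BexK is inactive.
No repressor is bound and RudC is active, so *pexT* is transcribed.
→ *pexT* is ON.
Fumarate is present, so CilH is inactive.
Palatinose is present, so MorD is inactive.
With no repressor bound, *haxD* is transcribed.
→ *haxD* is ON.
Zn²⁺ is absent, so CilT is active.
No repressor is bound and CilT is active, so *elnS* is transcribed.
→ *elnS* is ON.
5 of the 5 genes are transcribed.

5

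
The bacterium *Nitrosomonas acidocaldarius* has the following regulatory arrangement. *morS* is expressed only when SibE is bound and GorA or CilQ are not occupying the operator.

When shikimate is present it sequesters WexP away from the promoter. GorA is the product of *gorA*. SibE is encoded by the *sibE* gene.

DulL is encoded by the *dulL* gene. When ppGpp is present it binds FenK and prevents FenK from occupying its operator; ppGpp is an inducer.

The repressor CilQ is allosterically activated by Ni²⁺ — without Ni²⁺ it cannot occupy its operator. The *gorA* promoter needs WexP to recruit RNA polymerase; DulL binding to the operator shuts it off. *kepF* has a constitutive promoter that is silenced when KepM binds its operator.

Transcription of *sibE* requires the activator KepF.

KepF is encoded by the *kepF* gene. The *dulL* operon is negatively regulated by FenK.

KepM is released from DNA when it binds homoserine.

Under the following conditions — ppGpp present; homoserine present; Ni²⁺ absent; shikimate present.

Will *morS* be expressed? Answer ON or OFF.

ON

ppGpp is present, so FenK is inactive.
With no repressor bound, *dulL* is transcribed.
So DulL is produced and active.
Shikimate is present, so WexP is inactive.
With repressor DulL bound, *gorA* is not transcribed.
So GorA is not produced.
Homoserine is present, so KepM is inactive.
With no repressor bound, *kepF* is transcribed.
So KepF is produced and active.
No repressor is bound and KepF is active, so *sibE* is transcribed.
So SibE is produced and active.
Ni²⁺ is absent, so CilQ is inactive.
No repressor is bound and SibE is active, so *morS* is transcribed.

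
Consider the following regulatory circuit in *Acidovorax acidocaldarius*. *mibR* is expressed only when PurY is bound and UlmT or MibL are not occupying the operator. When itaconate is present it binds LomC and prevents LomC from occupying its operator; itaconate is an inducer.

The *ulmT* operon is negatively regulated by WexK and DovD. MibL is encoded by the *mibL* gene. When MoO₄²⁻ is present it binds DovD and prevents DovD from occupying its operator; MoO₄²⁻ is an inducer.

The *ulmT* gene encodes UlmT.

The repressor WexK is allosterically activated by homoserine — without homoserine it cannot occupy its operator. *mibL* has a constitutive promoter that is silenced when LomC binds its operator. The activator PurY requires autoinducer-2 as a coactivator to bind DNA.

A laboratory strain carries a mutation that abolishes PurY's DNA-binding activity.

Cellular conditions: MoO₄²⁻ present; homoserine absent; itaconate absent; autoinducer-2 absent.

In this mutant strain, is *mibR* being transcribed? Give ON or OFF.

Homoserine is absent, so WexK is inactive.
MoO₄²⁻ is present, so DovD is inactive.
With no repressor bound, *ulmT* is transcribed.
So UlmT is produced and active.
PurY is non-functional in this strain, so it has no effect.
Itaconate is absent, so LomC is active.
With repressor LomC bound, *mibL* is not transcribed.
So MibL is not produced.
With repressor UlmT bound, *mibR* is not transcribed.

OFF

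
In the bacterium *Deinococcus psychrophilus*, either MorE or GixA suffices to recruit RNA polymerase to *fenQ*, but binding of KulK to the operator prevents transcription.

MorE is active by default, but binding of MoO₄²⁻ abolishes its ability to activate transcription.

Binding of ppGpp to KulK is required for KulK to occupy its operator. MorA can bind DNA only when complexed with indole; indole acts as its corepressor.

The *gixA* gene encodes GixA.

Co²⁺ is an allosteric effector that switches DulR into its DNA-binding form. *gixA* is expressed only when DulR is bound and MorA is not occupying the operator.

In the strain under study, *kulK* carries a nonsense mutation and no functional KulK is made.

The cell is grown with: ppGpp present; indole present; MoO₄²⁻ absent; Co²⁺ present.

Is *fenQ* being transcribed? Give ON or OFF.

KulK is non-functional in this strain, so it has no effect.
MoO₄²⁻ is absent, so MorE is active.
Co²⁺ is present, so DulR is active.
Indole is present, so MorA is active.
With repressor MorA bound, *gixA* is not transcribed.
So GixA is not produced.
Activator MorE is present, so *fenQ* is transcribed.

ON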